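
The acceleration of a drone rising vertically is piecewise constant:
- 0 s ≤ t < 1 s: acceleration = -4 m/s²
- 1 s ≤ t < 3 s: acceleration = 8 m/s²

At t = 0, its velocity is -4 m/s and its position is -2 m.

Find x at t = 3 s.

-8 m

On each constant-a segment, Δv = aΔt and Δx = v₀Δt + ½aΔt²; chain segment to segment.
0–1 s: v starts -4 m/s; Δx = -4·1 + ½·-4·1² = -6 m; v ends -8 m/s.
1–3 s: v starts -8 m/s; Δx = -8·2 + ½·8·2² = 0 m; v ends 8 m/s.
x(3) = -2 + Σ Δx = -8 m.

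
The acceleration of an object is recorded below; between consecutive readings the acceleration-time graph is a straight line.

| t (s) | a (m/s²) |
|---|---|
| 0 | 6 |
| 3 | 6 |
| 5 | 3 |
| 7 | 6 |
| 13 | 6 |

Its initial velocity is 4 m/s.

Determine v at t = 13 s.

Δv equals the area under the a-t graph; then v = v₀ + Δv.
0–3 s: 6 × 3 = 18 m/s
3–5 s: ½(6 + 3)(2) = 9 m/s
5–7 s: ½(3 + 6)(2) = 9 m/s
7–13 s: 6 × 6 = 36 m/s
Δv = 72 m/s, so v(13) = 4 + (72) = 76 m/s.

76 m/s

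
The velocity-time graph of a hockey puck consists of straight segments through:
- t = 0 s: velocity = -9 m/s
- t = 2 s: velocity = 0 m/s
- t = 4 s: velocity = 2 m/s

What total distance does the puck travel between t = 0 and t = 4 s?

11 m

Distance (not displacement) is the total path length: add the absolute areas under v-t.
0–2 s: |½(-9 + 0)(2)| = 9 m
2–4 s: |½(0 + 2)(2)| = 2 m
Total distance = 11 m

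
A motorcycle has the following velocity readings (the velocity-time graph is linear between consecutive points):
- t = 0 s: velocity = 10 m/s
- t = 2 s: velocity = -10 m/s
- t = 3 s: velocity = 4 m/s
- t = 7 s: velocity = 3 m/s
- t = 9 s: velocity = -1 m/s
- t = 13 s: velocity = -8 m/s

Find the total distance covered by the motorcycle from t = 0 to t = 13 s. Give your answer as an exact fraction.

Distance (not displacement) is the total path length: add the absolute areas under v-t.
0–2 s: v = 0 at t = 1 s; triangle areas 5 + 5 = 10 m
2–3 s: v = 0 at t = 19/7 s; triangle areas 25/7 + 4/7 = 29/7 m
3–7 s: |½(4 + 3)(4)| = 14 m
7–9 s: v = 0 at t = 8.5 s; triangle areas 2.25 + 0.25 = 2.5 m
9–13 s: |½(-1 + -8)(4)| = 18 m
Total distance = 681/14 m

681/14 m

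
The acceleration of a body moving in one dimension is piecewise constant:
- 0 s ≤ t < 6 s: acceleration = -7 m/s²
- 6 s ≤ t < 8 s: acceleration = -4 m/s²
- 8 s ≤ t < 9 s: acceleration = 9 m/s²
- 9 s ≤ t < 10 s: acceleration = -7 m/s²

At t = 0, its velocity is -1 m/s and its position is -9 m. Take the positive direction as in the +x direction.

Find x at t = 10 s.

On each constant-a segment, Δv = aΔt and Δx = v₀Δt + ½aΔt²; chain segment to segment.
0–6 s: v starts -1 m/s; Δx = -1·6 + ½·-7·6² = -132 m; v ends -43 m/s.
6–8 s: v starts -43 m/s; Δx = -43·2 + ½·-4·2² = -94 m; v ends -51 m/s.
8–9 s: v starts -51 m/s; Δx = -51·1 + ½·9·1² = -46.5 m; v ends -42 m/s.
9–10 s: v starts -42 m/s; Δx = -42·1 + ½·-7·1² = -45.5 m; v ends -49 m/s.
x(10) = -9 + Σ Δx = -327 m.

-327 m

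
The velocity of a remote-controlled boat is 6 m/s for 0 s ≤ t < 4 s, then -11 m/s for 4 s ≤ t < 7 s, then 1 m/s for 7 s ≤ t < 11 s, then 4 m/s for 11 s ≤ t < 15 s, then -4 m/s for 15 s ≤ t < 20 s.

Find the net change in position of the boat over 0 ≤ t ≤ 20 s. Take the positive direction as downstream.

-9 m

Net displacement equals the area under the velocity-time graph (areas below the axis count negative).
0–4 s: 6 × 4 = 24 m
4–7 s: -11 × 3 = -33 m
7–11 s: 1 × 4 = 4 m
11–15 s: 4 × 4 = 16 m
15–20 s: -4 × 5 = -20 m
Net displacement = -9 m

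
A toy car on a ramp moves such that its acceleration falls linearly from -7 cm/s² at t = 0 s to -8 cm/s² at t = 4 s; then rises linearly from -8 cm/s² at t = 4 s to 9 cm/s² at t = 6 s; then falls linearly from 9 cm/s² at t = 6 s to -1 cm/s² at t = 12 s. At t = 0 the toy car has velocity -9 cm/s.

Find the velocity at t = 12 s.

Δv equals the area under the a-t graph; then v = v₀ + Δv.
0–4 s: ½(-7 + -8)(4) = -30 cm/s
4–6 s: ½(-8 + 9)(2) = 1 cm/s
6–12 s: ½(9 + -1)(6) = 24 cm/s
Δv = -5 cm/s, so v(12) = -9 + (-5) = -14 cm/s.

-14 cm/s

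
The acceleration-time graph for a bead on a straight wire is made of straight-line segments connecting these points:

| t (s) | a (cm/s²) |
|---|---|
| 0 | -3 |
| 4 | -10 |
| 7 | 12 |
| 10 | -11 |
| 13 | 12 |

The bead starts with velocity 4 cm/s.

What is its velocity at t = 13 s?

-16 cm/s

Δv equals the area under the a-t graph; then v = v₀ + Δv.
0–4 s: ½(-3 + -10)(4) = -26 cm/s
4–7 s: ½(-10 + 12)(3) = 3 cm/s
7–10 s: ½(12 + -11)(3) = 1.5 cm/s
10–13 s: ½(-11 + 12)(3) = 1.5 cm/s
Δv = -20 cm/s, so v(13) = 4 + (-20) = -16 cm/s.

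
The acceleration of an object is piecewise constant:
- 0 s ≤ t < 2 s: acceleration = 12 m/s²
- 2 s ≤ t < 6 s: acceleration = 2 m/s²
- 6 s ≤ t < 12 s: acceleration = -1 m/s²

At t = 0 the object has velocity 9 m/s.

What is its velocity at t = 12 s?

Δv equals the area under the a-t graph; then v = v₀ + Δv.
0–2 s: 12 × 2 = 24 m/s
2–6 s: 2 × 4 = 8 m/s
6–12 s: -1 × 6 = -6 m/s
Δv = 26 m/s, so v(12) = 9 + (26) = 35 m/s.

35 m/s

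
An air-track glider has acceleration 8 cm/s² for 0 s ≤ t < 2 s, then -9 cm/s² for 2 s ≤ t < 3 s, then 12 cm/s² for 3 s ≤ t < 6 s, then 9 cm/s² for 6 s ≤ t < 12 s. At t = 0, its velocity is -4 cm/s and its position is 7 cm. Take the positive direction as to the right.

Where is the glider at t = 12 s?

481.5 cm

On each constant-a segment, Δv = aΔt and Δx = v₀Δt + ½aΔt²; chain segment to segment.
0–2 s: v starts -4 cm/s; Δx = -4·2 + ½·8·2² = 8 cm; v ends 12 cm/s.
2–3 s: v starts 12 cm/s; Δx = 12·1 + ½·-9·1² = 7.5 cm; v ends 3 cm/s.
3–6 s: v starts 3 cm/s; Δx = 3·3 + ½·12·3² = 63 cm; v ends 39 cm/s.
6–12 s: v starts 39 cm/s; Δx = 39·6 + ½·9·6² = 396 cm; v ends 93 cm/s.
x(12) = 7 + Σ Δx = 481.5 cm.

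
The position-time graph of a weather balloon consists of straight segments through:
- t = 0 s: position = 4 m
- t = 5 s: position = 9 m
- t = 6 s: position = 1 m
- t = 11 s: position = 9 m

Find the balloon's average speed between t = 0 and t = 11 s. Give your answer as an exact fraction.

21/11 m/s

Average speed = (total path length)/(elapsed time); on a piecewise-linear x-t graph the path length is Σ|Δx|.
0–5 s: |Δx| = |9 − 4| = 5 m
5–6 s: |Δx| = |1 − 9| = 8 m
6–11 s: |Δx| = |9 − 1| = 8 m
Total path = 21 m; average speed = 21/11 = 21/11 m/s.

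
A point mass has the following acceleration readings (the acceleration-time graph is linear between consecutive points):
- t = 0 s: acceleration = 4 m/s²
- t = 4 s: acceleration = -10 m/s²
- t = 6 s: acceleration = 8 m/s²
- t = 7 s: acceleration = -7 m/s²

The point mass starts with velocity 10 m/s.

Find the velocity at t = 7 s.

-3.5 m/s

Δv equals the area under the a-t graph; then v = v₀ + Δv.
0–4 s: ½(4 + -10)(4) = -12 m/s
4–6 s: ½(-10 + 8)(2) = -2 m/s
6–7 s: ½(8 + -7)(1) = 0.5 m/s
Δv = -13.5 m/s, so v(7) = 10 + (-13.5) = -3.5 m/s.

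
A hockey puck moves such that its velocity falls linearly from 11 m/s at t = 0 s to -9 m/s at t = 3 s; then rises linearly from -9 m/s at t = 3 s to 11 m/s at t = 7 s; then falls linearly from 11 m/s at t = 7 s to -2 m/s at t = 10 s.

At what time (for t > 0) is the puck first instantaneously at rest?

v changes sign on 0–3 s (from 11 to -9); the graph is linear there, so v = 0 at t = 0 + (-11)·(3 − 0)/(-9 − 11) = 1.65 s.

t = 1.65 s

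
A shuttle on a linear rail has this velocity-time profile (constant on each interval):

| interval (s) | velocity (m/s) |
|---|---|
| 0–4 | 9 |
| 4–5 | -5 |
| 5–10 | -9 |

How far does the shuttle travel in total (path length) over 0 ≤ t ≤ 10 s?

86 m

Distance (not displacement) is the total path length: add the absolute areas under v-t.
0–4 s: |9| × 4 = 36 m
4–5 s: |-5| × 1 = 5 m
5–10 s: |-9| × 5 = 45 m
Total distance = 86 m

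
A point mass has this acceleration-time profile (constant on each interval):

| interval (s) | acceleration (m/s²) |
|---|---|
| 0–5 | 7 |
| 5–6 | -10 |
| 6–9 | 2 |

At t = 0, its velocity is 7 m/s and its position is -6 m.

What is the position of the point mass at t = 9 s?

258.5 m

On each constant-a segment, Δv = aΔt and Δx = v₀Δt + ½aΔt²; chain segment to segment.
0–5 s: v starts 7 m/s; Δx = 7·5 + ½·7·5² = 122.5 m; v ends 42 m/s.
5–6 s: v starts 42 m/s; Δx = 42·1 + ½·-10·1² = 37 m; v ends 32 m/s.
6–9 s: v starts 32 m/s; Δx = 32·3 + ½·2·3² = 105 m; v ends 38 m/s.
x(9) = -6 + Σ Δx = 258.5 m.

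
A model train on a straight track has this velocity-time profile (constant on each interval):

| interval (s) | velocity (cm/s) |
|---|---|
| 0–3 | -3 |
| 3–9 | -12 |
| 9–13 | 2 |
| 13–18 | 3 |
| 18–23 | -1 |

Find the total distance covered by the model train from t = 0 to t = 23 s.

109 cm

Total distance travelled is ∫|v| dt — sum the magnitudes of each area piece.
0–3 s: |-3| × 3 = 9 cm
3–9 s: |-12| × 6 = 72 cm
9–13 s: |2| × 4 = 8 cm
13–18 s: |3| × 5 = 15 cm
18–23 s: |-1| × 5 = 5 cm
Total distance = 109 cm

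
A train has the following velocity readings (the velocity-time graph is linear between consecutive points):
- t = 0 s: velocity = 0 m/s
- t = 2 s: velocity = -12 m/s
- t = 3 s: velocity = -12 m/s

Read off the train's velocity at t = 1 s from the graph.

On 0–2 s the graph is linear from 0 to -12 m/s: v(1) = 0 + (-12 − 0)·(1 − 0)/(2 − 0) = -6 m/s.

-6 m/s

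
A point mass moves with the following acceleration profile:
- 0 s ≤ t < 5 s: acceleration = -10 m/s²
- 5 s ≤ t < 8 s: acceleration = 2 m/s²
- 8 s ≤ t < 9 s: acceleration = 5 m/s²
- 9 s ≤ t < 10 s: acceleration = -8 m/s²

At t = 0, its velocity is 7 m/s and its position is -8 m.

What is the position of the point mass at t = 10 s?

-288.5 m

On each constant-a segment, Δv = aΔt and Δx = v₀Δt + ½aΔt²; chain segment to segment.
0–5 s: v starts 7 m/s; Δx = 7·5 + ½·-10·5² = -90 m; v ends -43 m/s.
5–8 s: v starts -43 m/s; Δx = -43·3 + ½·2·3² = -120 m; v ends -37 m/s.
8–9 s: v starts -37 m/s; Δx = -37·1 + ½·5·1² = -34.5 m; v ends -32 m/s.
9–10 s: v starts -32 m/s; Δx = -32·1 + ½·-8·1² = -36 m; v ends -40 m/s.
x(10) = -8 + Σ Δx = -288.5 m.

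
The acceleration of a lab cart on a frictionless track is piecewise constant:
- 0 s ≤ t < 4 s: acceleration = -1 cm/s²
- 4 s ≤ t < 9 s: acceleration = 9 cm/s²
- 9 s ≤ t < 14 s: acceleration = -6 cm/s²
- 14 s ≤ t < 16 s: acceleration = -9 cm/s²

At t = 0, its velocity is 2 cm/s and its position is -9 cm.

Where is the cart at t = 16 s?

241.5 cm

On each constant-a segment, Δv = aΔt and Δx = v₀Δt + ½aΔt²; chain segment to segment.
0–4 s: v starts 2 cm/s; Δx = 2·4 + ½·-1·4² = 0 cm; v ends -2 cm/s.
4–9 s: v starts -2 cm/s; Δx = -2·5 + ½·9·5² = 102.5 cm; v ends 43 cm/s.
9–14 s: v starts 43 cm/s; Δx = 43·5 + ½·-6·5² = 140 cm; v ends 13 cm/s.
14–16 s: v starts 13 cm/s; Δx = 13·2 + ½·-9·2² = 8 cm; v ends -5 cm/s.
x(16) = -9 + Σ Δx = 241.5 cm.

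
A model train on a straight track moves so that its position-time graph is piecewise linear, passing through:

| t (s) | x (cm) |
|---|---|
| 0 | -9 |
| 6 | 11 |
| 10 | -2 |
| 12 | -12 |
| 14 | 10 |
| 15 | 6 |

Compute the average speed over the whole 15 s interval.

4.6 cm/s

Average speed = (total path length)/(elapsed time); on a piecewise-linear x-t graph the path length is Σ|Δx|.
0–6 s: |Δx| = |11 − -9| = 20 cm
6–10 s: |Δx| = |-2 − 11| = 13 cm
10–12 s: |Δx| = |-12 − -2| = 10 cm
12–14 s: |Δx| = |10 − -12| = 22 cm
14–15 s: |Δx| = |6 − 10| = 4 cm
Total path = 69 cm; average speed = 69/15 = 4.6 cm/s.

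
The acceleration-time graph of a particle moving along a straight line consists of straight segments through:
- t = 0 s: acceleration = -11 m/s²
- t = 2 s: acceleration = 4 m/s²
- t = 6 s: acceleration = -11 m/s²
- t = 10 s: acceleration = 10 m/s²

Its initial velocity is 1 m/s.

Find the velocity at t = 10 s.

Δv equals the area under the a-t graph; then v = v₀ + Δv.
0–2 s: ½(-11 + 4)(2) = -7 m/s
2–6 s: ½(4 + -11)(4) = -14 m/s
6–10 s: ½(-11 + 10)(4) = -2 m/s
Δv = -23 m/s, so v(10) = 1 + (-23) = -22 m/s.

-22 m/s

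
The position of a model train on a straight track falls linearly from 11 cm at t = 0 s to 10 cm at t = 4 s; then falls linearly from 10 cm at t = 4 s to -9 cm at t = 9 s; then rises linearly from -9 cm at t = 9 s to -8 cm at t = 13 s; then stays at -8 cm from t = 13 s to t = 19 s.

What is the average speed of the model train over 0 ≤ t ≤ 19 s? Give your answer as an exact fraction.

21/19 cm/s

Average speed = (total path length)/(elapsed time); on a piecewise-linear x-t graph the path length is Σ|Δx|.
0–4 s: |Δx| = |10 − 11| = 1 cm
4–9 s: |Δx| = |-9 − 10| = 19 cm
9–13 s: |Δx| = |-8 − -9| = 1 cm
13–19 s: |Δx| = |-8 − -8| = 0 cm
Total path = 21 cm; average speed = 21/19 = 21/19 cm/s.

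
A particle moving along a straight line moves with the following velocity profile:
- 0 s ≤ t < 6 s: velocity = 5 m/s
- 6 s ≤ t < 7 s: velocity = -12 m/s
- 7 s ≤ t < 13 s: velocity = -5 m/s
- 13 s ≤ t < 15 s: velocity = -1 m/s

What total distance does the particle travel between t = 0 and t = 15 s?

74 m

Total distance travelled is ∫|v| dt — sum the magnitudes of each area piece.
0–6 s: |5| × 6 = 30 m
6–7 s: |-12| × 1 = 12 m
7–13 s: |-5| × 6 = 30 m
13–15 s: |-1| × 2 = 2 m
Total distance = 74 m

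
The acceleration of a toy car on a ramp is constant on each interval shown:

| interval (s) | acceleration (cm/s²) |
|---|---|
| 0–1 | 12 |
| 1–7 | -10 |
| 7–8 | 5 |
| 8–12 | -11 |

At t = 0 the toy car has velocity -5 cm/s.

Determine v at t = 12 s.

Δv equals the area under the a-t graph; then v = v₀ + Δv.
0–1 s: 12 × 1 = 12 cm/s
1–7 s: -10 × 6 = -60 cm/s
7–8 s: 5 × 1 = 5 cm/s
8–12 s: -11 × 4 = -44 cm/s
Δv = -87 cm/s, so v(12) = -5 + (-87) = -92 cm/s.

-92 cm/s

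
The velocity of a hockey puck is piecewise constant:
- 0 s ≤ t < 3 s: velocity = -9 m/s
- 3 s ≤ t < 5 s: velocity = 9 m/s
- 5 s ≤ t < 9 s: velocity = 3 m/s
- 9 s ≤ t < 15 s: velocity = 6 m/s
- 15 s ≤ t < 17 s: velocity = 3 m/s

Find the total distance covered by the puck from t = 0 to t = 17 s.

Distance (not displacement) is the total path length: add the absolute areas under v-t.
0–3 s: |-9| × 3 = 27 m
3–5 s: |9| × 2 = 18 m
5–9 s: |3| × 4 = 12 m
9–15 s: |6| × 6 = 36 m
15–17 s: |3| × 2 = 6 m
Total distance = 99 m

99 m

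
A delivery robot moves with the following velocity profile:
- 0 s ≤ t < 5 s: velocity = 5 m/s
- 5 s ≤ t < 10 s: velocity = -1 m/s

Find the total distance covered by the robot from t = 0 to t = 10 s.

30 m

Distance (not displacement) is the total path length: add the absolute areas under v-t.
0–5 s: |5| × 5 = 25 m
5–10 s: |-1| × 5 = 5 m
Total distance = 30 m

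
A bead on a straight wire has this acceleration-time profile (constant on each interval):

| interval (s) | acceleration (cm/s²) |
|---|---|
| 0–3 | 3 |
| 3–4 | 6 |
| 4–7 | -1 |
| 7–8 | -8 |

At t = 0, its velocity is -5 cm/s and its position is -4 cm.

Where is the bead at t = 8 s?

30 cm

On each constant-a segment, Δv = aΔt and Δx = v₀Δt + ½aΔt²; chain segment to segment.
0–3 s: v starts -5 cm/s; Δx = -5·3 + ½·3·3² = -1.5 cm; v ends 4 cm/s.
3–4 s: v starts 4 cm/s; Δx = 4·1 + ½·6·1² = 7 cm; v ends 10 cm/s.
4–7 s: v starts 10 cm/s; Δx = 10·3 + ½·-1·3² = 25.5 cm; v ends 7 cm/s.
7–8 s: v starts 7 cm/s; Δx = 7·1 + ½·-8·1² = 3 cm; v ends -1 cm/s.
x(8) = -4 + Σ Δx = 30 cm.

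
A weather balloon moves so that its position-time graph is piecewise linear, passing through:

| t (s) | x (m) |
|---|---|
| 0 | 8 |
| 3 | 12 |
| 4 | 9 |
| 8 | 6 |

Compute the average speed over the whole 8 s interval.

1.25 m/s

Average speed = (total path length)/(elapsed time); on a piecewise-linear x-t graph the path length is Σ|Δx|.
0–3 s: |Δx| = |12 − 8| = 4 m
3–4 s: |Δx| = |9 − 12| = 3 m
4–8 s: |Δx| = |6 − 9| = 3 m
Total path = 10 m; average speed = 10/8 = 1.25 m/s.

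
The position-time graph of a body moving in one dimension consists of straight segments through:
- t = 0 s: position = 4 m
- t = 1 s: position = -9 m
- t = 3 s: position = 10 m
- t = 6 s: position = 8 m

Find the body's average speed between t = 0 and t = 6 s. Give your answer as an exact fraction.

17/3 m/s

Average speed = (total path length)/(elapsed time); on a piecewise-linear x-t graph the path length is Σ|Δx|.
0–1 s: |Δx| = |-9 − 4| = 13 m
1–3 s: |Δx| = |10 − -9| = 19 m
3–6 s: |Δx| = |8 − 10| = 2 m
Total path = 34 m; average speed = 34/6 = 17/3 m/s.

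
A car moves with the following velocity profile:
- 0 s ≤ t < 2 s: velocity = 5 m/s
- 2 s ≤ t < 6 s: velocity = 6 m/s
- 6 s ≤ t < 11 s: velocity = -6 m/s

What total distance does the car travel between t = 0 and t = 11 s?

64 m

Distance (not displacement) is the total path length: add the absolute areas under v-t.
0–2 s: |5| × 2 = 10 m
2–6 s: |6| × 4 = 24 m
6–11 s: |-6| × 5 = 30 m
Total distance = 64 m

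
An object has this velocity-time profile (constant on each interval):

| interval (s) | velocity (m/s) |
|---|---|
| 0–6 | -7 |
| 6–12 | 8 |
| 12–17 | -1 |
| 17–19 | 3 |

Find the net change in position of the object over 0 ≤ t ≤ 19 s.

7 m

Displacement is the signed area under the v-t curve.
0–6 s: -7 × 6 = -42 m
6–12 s: 8 × 6 = 48 m
12–17 s: -1 × 5 = -5 m
17–19 s: 3 × 2 = 6 m
Net displacement = 7 m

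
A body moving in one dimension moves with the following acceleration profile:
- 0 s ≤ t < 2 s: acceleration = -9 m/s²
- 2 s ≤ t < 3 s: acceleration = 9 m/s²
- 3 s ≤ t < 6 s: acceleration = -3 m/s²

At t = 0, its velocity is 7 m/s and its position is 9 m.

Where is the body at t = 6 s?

-21 m

On each constant-a segment, Δv = aΔt and Δx = v₀Δt + ½aΔt²; chain segment to segment.
0–2 s: v starts 7 m/s; Δx = 7·2 + ½·-9·2² = -4 m; v ends -11 m/s.
2–3 s: v starts -11 m/s; Δx = -11·1 + ½·9·1² = -6.5 m; v ends -2 m/s.
3–6 s: v starts -2 m/s; Δx = -2·3 + ½·-3·3² = -19.5 m; v ends -11 m/s.
x(6) = 9 + Σ Δx = -21 m.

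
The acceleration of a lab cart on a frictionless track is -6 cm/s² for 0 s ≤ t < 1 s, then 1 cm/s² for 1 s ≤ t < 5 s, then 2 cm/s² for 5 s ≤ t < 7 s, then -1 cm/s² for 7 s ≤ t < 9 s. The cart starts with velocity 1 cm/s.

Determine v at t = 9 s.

1 cm/s

Δv equals the area under the a-t graph; then v = v₀ + Δv.
0–1 s: -6 × 1 = -6 cm/s
1–5 s: 1 × 4 = 4 cm/s
5–7 s: 2 × 2 = 4 cm/s
7–9 s: -1 × 2 = -2 cm/s
Δv = 0 cm/s, so v(9) = 1 + (0) = 1 cm/s.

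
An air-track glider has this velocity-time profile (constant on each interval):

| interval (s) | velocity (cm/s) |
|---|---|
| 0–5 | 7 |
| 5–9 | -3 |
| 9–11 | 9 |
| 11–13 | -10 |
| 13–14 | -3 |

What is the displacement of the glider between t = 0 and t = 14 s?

18 cm

Displacement is the signed area under the v-t curve.
0–5 s: 7 × 5 = 35 cm
5–9 s: -3 × 4 = -12 cm
9–11 s: 9 × 2 = 18 cm
11–13 s: -10 × 2 = -20 cm
13–14 s: -3 × 1 = -3 cm
Net displacement = 18 cm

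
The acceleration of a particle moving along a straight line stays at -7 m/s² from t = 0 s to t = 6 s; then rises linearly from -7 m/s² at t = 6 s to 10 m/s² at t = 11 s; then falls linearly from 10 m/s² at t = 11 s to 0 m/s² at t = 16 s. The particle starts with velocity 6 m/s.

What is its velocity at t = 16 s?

Δv equals the area under the a-t graph; then v = v₀ + Δv.
0–6 s: -7 × 6 = -42 m/s
6–11 s: ½(-7 + 10)(5) = 7.5 m/s
11–16 s: ½(10 + 0)(5) = 25 m/s
Δv = -9.5 m/s, so v(16) = 6 + (-9.5) = -3.5 m/s.

-3.5 m/s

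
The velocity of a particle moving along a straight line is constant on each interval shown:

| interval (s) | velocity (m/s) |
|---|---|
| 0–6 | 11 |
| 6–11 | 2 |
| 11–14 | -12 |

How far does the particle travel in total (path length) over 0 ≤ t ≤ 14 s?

Total distance travelled is ∫|v| dt — sum the magnitudes of each area piece.
0–6 s: |11| × 6 = 66 m
6–11 s: |2| × 5 = 10 m
11–14 s: |-12| × 3 = 36 m
Total distance = 112 m

112 m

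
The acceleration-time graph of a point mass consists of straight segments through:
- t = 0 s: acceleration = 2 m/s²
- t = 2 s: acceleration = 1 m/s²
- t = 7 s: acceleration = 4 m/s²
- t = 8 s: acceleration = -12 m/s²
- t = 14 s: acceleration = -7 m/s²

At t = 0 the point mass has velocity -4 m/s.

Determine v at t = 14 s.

-49.5 m/s

Δv equals the area under the a-t graph; then v = v₀ + Δv.
0–2 s: ½(2 + 1)(2) = 3 m/s
2–7 s: ½(1 + 4)(5) = 12.5 m/s
7–8 s: ½(4 + -12)(1) = -4 m/s
8–14 s: ½(-12 + -7)(6) = -57 m/s
Δv = -45.5 m/s, so v(14) = -4 + (-45.5) = -49.5 m/s.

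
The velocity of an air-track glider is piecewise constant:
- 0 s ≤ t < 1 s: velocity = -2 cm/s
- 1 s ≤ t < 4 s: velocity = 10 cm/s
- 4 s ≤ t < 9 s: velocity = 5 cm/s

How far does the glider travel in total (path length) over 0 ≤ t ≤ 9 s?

Distance (not displacement) is the total path length: add the absolute areas under v-t.
0–1 s: |-2| × 1 = 2 cm
1–4 s: |10| × 3 = 30 cm
4–9 s: |5| × 5 = 25 cm
Total distance = 57 cm

57 cm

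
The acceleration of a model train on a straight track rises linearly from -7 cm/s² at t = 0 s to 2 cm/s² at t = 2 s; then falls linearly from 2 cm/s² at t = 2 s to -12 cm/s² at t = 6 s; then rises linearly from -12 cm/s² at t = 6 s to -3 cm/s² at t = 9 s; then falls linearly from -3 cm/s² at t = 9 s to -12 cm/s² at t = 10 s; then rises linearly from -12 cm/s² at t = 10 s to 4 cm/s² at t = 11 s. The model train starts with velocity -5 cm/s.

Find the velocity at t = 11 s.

-64 cm/s

Δv equals the area under the a-t graph; then v = v₀ + Δv.
0–2 s: ½(-7 + 2)(2) = -5 cm/s
2–6 s: ½(2 + -12)(4) = -20 cm/s
6–9 s: ½(-12 + -3)(3) = -22.5 cm/s
9–10 s: ½(-3 + -12)(1) = -7.5 cm/s
10–11 s: ½(-12 + 4)(1) = -4 cm/s
Δv = -59 cm/s, so v(11) = -5 + (-59) = -64 cm/s.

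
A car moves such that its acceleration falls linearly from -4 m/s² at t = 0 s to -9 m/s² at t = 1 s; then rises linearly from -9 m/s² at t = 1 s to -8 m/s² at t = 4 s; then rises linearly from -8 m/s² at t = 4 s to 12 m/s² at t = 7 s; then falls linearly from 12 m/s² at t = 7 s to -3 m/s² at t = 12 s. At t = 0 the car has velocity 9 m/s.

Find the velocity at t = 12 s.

5.5 m/s

Δv equals the area under the a-t graph; then v = v₀ + Δv.
0–1 s: ½(-4 + -9)(1) = -6.5 m/s
1–4 s: ½(-9 + -8)(3) = -25.5 m/s
4–7 s: ½(-8 + 12)(3) = 6 m/s
7–12 s: ½(12 + -3)(5) = 22.5 m/s
Δv = -3.5 m/s, so v(12) = 9 + (-3.5) = 5.5 m/s.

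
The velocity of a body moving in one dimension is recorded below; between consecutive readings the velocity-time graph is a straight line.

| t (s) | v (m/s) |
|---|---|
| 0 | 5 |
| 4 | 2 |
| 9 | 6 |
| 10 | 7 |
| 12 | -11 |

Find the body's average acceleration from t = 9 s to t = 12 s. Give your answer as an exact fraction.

-17/3 m/s²

Average acceleration = Δv/Δt = (-11 − 6)/(12 − 9) = -17/3 m/s².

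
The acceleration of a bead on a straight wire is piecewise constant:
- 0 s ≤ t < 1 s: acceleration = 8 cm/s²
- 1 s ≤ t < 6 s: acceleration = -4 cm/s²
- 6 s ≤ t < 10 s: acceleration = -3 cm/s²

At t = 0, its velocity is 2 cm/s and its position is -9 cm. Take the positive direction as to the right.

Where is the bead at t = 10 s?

-67 cm

On each constant-a segment, Δv = aΔt and Δx = v₀Δt + ½aΔt²; chain segment to segment.
0–1 s: v starts 2 cm/s; Δx = 2·1 + ½·8·1² = 6 cm; v ends 10 cm/s.
1–6 s: v starts 10 cm/s; Δx = 10·5 + ½·-4·5² = 0 cm; v ends -10 cm/s.
6–10 s: v starts -10 cm/s; Δx = -10·4 + ½·-3·4² = -64 cm; v ends -22 cm/s.
x(10) = -9 + Σ Δx = -67 cm.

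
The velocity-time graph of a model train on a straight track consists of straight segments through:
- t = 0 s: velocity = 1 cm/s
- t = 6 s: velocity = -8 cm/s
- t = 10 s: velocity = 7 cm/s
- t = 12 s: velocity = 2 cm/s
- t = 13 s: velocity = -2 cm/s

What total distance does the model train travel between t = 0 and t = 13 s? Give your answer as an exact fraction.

701/15 cm

Distance (not displacement) is the total path length: add the absolute areas under v-t.
0–6 s: v = 0 at t = 2/3 s; triangle areas 1/3 + 64/3 = 65/3 cm
6–10 s: v = 0 at t = 122/15 s; triangle areas 128/15 + 98/15 = 226/15 cm
10–12 s: |½(7 + 2)(2)| = 9 cm
12–13 s: v = 0 at t = 12.5 s; triangle areas 0.5 + 0.5 = 1 cm
Total distance = 701/15 cm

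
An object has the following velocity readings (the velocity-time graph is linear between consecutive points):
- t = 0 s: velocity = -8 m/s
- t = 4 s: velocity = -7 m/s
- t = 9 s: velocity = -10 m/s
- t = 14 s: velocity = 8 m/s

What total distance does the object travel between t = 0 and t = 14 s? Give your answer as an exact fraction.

Total distance travelled is ∫|v| dt — sum the magnitudes of each area piece.
0–4 s: |½(-8 + -7)(4)| = 30 m
4–9 s: |½(-7 + -10)(5)| = 42.5 m
9–14 s: v = 0 at t = 106/9 s; triangle areas 125/9 + 80/9 = 205/9 m
Total distance = 1715/18 m

1715/18 m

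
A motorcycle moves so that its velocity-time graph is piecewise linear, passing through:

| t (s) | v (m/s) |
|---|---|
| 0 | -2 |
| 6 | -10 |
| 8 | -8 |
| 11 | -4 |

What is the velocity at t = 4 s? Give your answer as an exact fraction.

On 0–6 s the graph is linear from -2 to -10 m/s: v(4) = -2 + (-10 − -2)·(4 − 0)/(6 − 0) = -22/3 m/s.

-22/3 m/s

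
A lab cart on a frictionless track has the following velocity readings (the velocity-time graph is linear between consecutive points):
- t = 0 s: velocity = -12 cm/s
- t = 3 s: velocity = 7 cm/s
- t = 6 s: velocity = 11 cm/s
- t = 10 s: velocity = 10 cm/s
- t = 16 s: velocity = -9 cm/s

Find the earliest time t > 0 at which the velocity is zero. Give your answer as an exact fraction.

t = 36/19 s

v changes sign on 0–3 s (from -12 to 7); the graph is linear there, so v = 0 at t = 0 + (12)·(3 − 0)/(7 − -12) = 36/19 s.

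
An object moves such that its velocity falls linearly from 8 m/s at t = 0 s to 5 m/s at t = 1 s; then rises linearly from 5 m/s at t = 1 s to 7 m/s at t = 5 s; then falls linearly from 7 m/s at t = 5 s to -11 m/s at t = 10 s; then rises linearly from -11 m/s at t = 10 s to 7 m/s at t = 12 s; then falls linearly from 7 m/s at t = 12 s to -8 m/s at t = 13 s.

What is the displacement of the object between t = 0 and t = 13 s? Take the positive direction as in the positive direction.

16 m

Displacement is the signed area under the v-t curve.
0–1 s: ½(8 + 5)(1) = 6.5 m
1–5 s: ½(5 + 7)(4) = 24 m
5–10 s: ½(7 + -11)(5) = -10 m
10–12 s: ½(-11 + 7)(2) = -4 m
12–13 s: ½(7 + -8)(1) = -0.5 m
Net displacement = 16 m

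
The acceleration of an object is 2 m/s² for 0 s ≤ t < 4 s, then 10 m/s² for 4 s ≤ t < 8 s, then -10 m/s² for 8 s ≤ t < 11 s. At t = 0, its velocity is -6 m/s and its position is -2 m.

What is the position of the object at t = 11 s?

On each constant-a segment, Δv = aΔt and Δx = v₀Δt + ½aΔt²; chain segment to segment.
0–4 s: v starts -6 m/s; Δx = -6·4 + ½·2·4² = -8 m; v ends 2 m/s.
4–8 s: v starts 2 m/s; Δx = 2·4 + ½·10·4² = 88 m; v ends 42 m/s.
8–11 s: v starts 42 m/s; Δx = 42·3 + ½·-10·3² = 81 m; v ends 12 m/s.
x(11) = -2 + Σ Δx = 159 m.

159 m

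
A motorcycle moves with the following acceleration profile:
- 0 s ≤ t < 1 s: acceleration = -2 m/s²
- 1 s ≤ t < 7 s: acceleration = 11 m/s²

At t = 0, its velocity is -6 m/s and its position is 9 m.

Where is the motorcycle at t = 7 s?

152 m

On each constant-a segment, Δv = aΔt and Δx = v₀Δt + ½aΔt²; chain segment to segment.
0–1 s: v starts -6 m/s; Δx = -6·1 + ½·-2·1² = -7 m; v ends -8 m/s.
1–7 s: v starts -8 m/s; Δx = -8·6 + ½·11·6² = 150 m; v ends 58 m/s.
x(7) = 9 + Σ Δx = 152 m.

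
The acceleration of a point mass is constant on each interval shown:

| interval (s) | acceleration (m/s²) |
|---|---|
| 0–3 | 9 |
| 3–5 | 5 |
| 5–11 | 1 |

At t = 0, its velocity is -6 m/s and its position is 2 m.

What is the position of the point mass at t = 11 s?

280.5 m

On each constant-a segment, Δv = aΔt and Δx = v₀Δt + ½aΔt²; chain segment to segment.
0–3 s: v starts -6 m/s; Δx = -6·3 + ½·9·3² = 22.5 m; v ends 21 m/s.
3–5 s: v starts 21 m/s; Δx = 21·2 + ½·5·2² = 52 m; v ends 31 m/s.
5–11 s: v starts 31 m/s; Δx = 31·6 + ½·1·6² = 204 m; v ends 37 m/s.
x(11) = 2 + Σ Δx = 280.5 m.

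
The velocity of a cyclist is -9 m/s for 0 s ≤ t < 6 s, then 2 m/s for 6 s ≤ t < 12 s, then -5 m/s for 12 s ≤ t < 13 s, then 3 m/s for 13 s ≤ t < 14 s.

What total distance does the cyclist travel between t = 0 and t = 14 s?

74 m

Distance (not displacement) is the total path length: add the absolute areas under v-t.
0–6 s: |-9| × 6 = 54 m
6–12 s: |2| × 6 = 12 m
12–13 s: |-5| × 1 = 5 m
13–14 s: |3| × 1 = 3 m
Total distance = 74 m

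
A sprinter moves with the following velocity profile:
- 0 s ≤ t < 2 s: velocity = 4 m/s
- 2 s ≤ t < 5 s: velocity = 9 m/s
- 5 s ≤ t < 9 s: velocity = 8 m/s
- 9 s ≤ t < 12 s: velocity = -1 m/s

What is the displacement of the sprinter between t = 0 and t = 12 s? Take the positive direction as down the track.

Displacement is the signed area under the v-t curve.
0–2 s: 4 × 2 = 8 m
2–5 s: 9 × 3 = 27 m
5–9 s: 8 × 4 = 32 m
9–12 s: -1 × 3 = -3 m
Net displacement = 64 m

64 m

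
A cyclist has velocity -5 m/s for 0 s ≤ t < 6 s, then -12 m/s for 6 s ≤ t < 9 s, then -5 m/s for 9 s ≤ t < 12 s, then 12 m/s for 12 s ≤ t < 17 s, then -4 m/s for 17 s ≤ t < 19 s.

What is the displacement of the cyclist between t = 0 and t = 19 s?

Net displacement equals the area under the velocity-time graph (areas below the axis count negative).
0–6 s: -5 × 6 = -30 m
6–9 s: -12 × 3 = -36 m
9–12 s: -5 × 3 = -15 m
12–17 s: 12 × 5 = 60 m
17–19 s: -4 × 2 = -8 m
Net displacement = -29 m

-29 m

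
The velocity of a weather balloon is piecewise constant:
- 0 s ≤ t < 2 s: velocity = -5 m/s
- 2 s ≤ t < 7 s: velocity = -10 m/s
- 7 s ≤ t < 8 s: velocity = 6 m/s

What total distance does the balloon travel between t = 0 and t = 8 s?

66 m

Distance (not displacement) is the total path length: add the absolute areas under v-t.
0–2 s: |-5| × 2 = 10 m
2–7 s: |-10| × 5 = 50 m
7–8 s: |6| × 1 = 6 m
Total distance = 66 m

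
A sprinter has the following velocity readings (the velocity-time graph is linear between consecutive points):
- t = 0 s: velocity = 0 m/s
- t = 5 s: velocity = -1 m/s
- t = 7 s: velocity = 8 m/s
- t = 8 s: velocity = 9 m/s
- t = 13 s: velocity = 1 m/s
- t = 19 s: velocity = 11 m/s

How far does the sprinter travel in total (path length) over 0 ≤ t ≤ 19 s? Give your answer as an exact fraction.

713/9 m

Total distance travelled is ∫|v| dt — sum the magnitudes of each area piece.
0–5 s: |½(0 + -1)(5)| = 2.5 m
5–7 s: v = 0 at t = 47/9 s; triangle areas 1/9 + 64/9 = 65/9 m
7–8 s: |½(8 + 9)(1)| = 8.5 m
8–13 s: |½(9 + 1)(5)| = 25 m
13–19 s: |½(1 + 11)(6)| = 36 m
Total distance = 713/9 m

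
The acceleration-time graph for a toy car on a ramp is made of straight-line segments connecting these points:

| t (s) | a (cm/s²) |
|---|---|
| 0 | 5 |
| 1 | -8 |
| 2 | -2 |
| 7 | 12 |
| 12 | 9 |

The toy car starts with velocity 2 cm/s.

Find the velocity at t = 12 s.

Δv equals the area under the a-t graph; then v = v₀ + Δv.
0–1 s: ½(5 + -8)(1) = -1.5 cm/s
1–2 s: ½(-8 + -2)(1) = -5 cm/s
2–7 s: ½(-2 + 12)(5) = 25 cm/s
7–12 s: ½(12 + 9)(5) = 52.5 cm/s
Δv = 71 cm/s, so v(12) = 2 + (71) = 73 cm/s.

73 cm/s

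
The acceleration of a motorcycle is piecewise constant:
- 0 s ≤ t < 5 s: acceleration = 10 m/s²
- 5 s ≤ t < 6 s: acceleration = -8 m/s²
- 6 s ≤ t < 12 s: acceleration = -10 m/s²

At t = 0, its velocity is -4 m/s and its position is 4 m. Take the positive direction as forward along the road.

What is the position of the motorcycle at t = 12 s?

199 m

On each constant-a segment, Δv = aΔt and Δx = v₀Δt + ½aΔt²; chain segment to segment.
0–5 s: v starts -4 m/s; Δx = -4·5 + ½·10·5² = 105 m; v ends 46 m/s.
5–6 s: v starts 46 m/s; Δx = 46·1 + ½·-8·1² = 42 m; v ends 38 m/s.
6–12 s: v starts 38 m/s; Δx = 38·6 + ½·-10·6² = 48 m; v ends -22 m/s.
x(12) = 4 + Σ Δx = 199 m.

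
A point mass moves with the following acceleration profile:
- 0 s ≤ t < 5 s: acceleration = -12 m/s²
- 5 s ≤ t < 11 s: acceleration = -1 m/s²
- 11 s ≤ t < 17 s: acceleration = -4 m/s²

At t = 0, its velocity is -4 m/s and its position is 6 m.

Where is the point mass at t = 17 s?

On each constant-a segment, Δv = aΔt and Δx = v₀Δt + ½aΔt²; chain segment to segment.
0–5 s: v starts -4 m/s; Δx = -4·5 + ½·-12·5² = -170 m; v ends -64 m/s.
5–11 s: v starts -64 m/s; Δx = -64·6 + ½·-1·6² = -402 m; v ends -70 m/s.
11–17 s: v starts -70 m/s; Δx = -70·6 + ½·-4·6² = -492 m; v ends -94 m/s.
x(17) = 6 + Σ Δx = -1058 m.

-1058 m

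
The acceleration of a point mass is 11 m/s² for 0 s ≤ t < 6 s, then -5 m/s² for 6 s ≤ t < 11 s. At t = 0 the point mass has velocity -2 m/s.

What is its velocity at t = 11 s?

Δv equals the area under the a-t graph; then v = v₀ + Δv.
0–6 s: 11 × 6 = 66 m/s
6–11 s: -5 × 5 = -25 m/s
Δv = 41 m/s, so v(11) = -2 + (41) = 39 m/s.

39 m/s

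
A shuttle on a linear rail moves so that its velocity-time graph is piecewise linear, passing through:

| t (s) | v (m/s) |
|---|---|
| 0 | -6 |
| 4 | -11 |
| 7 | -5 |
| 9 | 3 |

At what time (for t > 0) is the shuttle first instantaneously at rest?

v changes sign on 7–9 s (from -5 to 3); the graph is linear there, so v = 0 at t = 7 + (5)·(9 − 7)/(3 − -5) = 8.25 s.

t = 8.25 s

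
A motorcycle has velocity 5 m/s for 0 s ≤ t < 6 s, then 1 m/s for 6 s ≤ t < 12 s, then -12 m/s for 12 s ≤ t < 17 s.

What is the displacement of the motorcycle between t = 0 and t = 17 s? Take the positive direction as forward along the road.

-24 m

Displacement is the signed area under the v-t curve.
0–6 s: 5 × 6 = 30 m
6–12 s: 1 × 6 = 6 m
12–17 s: -12 × 5 = -60 m
Net displacement = -24 m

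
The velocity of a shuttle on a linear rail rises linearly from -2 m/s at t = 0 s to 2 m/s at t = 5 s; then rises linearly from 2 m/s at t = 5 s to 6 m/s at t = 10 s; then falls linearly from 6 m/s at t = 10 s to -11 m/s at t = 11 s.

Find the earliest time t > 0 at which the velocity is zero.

v changes sign on 0–5 s (from -2 to 2); the graph is linear there, so v = 0 at t = 0 + (2)·(5 − 0)/(2 − -2) = 2.5 s.

t = 2.5 s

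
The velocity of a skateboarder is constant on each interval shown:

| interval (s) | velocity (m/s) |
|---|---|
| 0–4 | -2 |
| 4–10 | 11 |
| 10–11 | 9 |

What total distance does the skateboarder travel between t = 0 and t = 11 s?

83 m

Distance (not displacement) is the total path length: add the absolute areas under v-t.
0–4 s: |-2| × 4 = 8 m
4–10 s: |11| × 6 = 66 m
10–11 s: |9| × 1 = 9 m
Total distance = 83 m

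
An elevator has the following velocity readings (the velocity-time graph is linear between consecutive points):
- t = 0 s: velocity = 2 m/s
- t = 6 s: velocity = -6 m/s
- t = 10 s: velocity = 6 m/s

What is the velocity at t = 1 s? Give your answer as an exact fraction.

2/3 m/s

On 0–6 s the graph is linear from 2 to -6 m/s: v(1) = 2 + (-6 − 2)·(1 − 0)/(6 − 0) = 2/3 m/s.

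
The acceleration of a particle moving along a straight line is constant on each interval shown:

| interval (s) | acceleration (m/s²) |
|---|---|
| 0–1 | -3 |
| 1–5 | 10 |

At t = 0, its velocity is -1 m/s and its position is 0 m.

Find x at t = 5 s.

61.5 m

On each constant-a segment, Δv = aΔt and Δx = v₀Δt + ½aΔt²; chain segment to segment.
0–1 s: v starts -1 m/s; Δx = -1·1 + ½·-3·1² = -2.5 m; v ends -4 m/s.
1–5 s: v starts -4 m/s; Δx = -4·4 + ½·10·4² = 64 m; v ends 36 m/s.
x(5) = 0 + Σ Δx = 61.5 m.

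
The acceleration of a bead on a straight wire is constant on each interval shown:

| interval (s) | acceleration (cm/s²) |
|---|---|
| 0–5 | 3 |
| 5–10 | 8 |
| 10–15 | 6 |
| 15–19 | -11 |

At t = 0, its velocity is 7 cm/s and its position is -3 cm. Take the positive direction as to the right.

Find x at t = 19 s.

On each constant-a segment, Δv = aΔt and Δx = v₀Δt + ½aΔt²; chain segment to segment.
0–5 s: v starts 7 cm/s; Δx = 7·5 + ½·3·5² = 72.5 cm; v ends 22 cm/s.
5–10 s: v starts 22 cm/s; Δx = 22·5 + ½·8·5² = 210 cm; v ends 62 cm/s.
10–15 s: v starts 62 cm/s; Δx = 62·5 + ½·6·5² = 385 cm; v ends 92 cm/s.
15–19 s: v starts 92 cm/s; Δx = 92·4 + ½·-11·4² = 280 cm; v ends 48 cm/s.
x(19) = -3 + Σ Δx = 944.5 cm.

944.5 cm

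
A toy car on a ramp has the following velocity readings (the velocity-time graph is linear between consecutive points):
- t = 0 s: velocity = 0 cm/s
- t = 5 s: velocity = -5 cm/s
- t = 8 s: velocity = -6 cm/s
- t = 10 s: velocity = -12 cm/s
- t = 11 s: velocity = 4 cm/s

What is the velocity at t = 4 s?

On 0–5 s the graph is linear from 0 to -5 cm/s: v(4) = 0 + (-5 − 0)·(4 − 0)/(5 − 0) = -4 cm/s.

-4 cm/s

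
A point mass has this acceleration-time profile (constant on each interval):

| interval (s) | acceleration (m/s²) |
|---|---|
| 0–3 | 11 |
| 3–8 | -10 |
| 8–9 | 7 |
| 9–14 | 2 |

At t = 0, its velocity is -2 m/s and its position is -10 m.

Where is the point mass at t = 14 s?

13 m

On each constant-a segment, Δv = aΔt and Δx = v₀Δt + ½aΔt²; chain segment to segment.
0–3 s: v starts -2 m/s; Δx = -2·3 + ½·11·3² = 43.5 m; v ends 31 m/s.
3–8 s: v starts 31 m/s; Δx = 31·5 + ½·-10·5² = 30 m; v ends -19 m/s.
8–9 s: v starts -19 m/s; Δx = -19·1 + ½·7·1² = -15.5 m; v ends -12 m/s.
9–14 s: v starts -12 m/s; Δx = -12·5 + ½·2·5² = -35 m; v ends -2 m/s.
x(14) = -10 + Σ Δx = 13 m.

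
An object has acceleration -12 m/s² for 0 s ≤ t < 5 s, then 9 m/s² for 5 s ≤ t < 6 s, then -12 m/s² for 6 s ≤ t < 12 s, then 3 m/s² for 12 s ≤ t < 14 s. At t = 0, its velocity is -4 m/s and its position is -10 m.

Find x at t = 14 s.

-1033.5 m

On each constant-a segment, Δv = aΔt and Δx = v₀Δt + ½aΔt²; chain segment to segment.
0–5 s: v starts -4 m/s; Δx = -4·5 + ½·-12·5² = -170 m; v ends -64 m/s.
5–6 s: v starts -64 m/s; Δx = -64·1 + ½·9·1² = -59.5 m; v ends -55 m/s.
6–12 s: v starts -55 m/s; Δx = -55·6 + ½·-12·6² = -546 m; v ends -127 m/s.
12–14 s: v starts -127 m/s; Δx = -127·2 + ½·3·2² = -248 m; v ends -121 m/s.
x(14) = -10 + Σ Δx = -1033.5 m.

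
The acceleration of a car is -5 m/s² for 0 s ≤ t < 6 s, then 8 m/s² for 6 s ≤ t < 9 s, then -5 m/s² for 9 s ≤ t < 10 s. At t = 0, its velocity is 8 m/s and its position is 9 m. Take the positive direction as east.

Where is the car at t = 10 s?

-63.5 m

On each constant-a segment, Δv = aΔt and Δx = v₀Δt + ½aΔt²; chain segment to segment.
0–6 s: v starts 8 m/s; Δx = 8·6 + ½·-5·6² = -42 m; v ends -22 m/s.
6–9 s: v starts -22 m/s; Δx = -22·3 + ½·8·3² = -30 m; v ends 2 m/s.
9–10 s: v starts 2 m/s; Δx = 2·1 + ½·-5·1² = -0.5 m; v ends -3 m/s.
x(10) = 9 + Σ Δx = -63.5 m.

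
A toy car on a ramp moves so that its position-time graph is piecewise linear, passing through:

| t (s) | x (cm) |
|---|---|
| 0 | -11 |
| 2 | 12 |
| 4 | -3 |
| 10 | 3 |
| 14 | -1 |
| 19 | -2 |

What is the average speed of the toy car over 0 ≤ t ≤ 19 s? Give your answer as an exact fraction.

Average speed = (total path length)/(elapsed time); on a piecewise-linear x-t graph the path length is Σ|Δx|.
0–2 s: |Δx| = |12 − -11| = 23 cm
2–4 s: |Δx| = |-3 − 12| = 15 cm
4–10 s: |Δx| = |3 − -3| = 6 cm
10–14 s: |Δx| = |-1 − 3| = 4 cm
14–19 s: |Δx| = |-2 − -1| = 1 cm
Total path = 49 cm; average speed = 49/19 = 49/19 cm/s.

49/19 cm/s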